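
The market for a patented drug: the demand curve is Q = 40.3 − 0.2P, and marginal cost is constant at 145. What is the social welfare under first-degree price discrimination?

TS = 319.225

Inverting demand: P = 201.5 − 5Q.
Under first-degree price discrimination the firm charges each unit its demand price and produces up to where P = MC, i.e. Q = 11.3. Consumer surplus is zero; producer surplus equals total surplus.
TS = 319.225 (equal to competitive TS).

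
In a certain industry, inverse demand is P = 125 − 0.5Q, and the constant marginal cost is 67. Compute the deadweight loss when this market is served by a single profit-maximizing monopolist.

DWL = 841

Perfect competition: P = MC = 67, so 125 − 0.5Q = 67 and Q = 116.
The monopolist equates marginal revenue to marginal cost: 125 − Q = 67, so Q = 58. From demand, P = 96.
DWL is the triangle between Q = 58 and Q = 116: ½·(116 − 58)·(96 − 67) = 841.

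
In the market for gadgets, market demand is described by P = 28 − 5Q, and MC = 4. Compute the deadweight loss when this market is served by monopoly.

Perfect competition: P = MC = 4, so 28 − 5Q = 4 and Q = 4.8.
The monopolist equates marginal revenue to marginal cost: 28 − 10Q = 4, so Q = 2.4. From demand, P = 16.
DWL is the triangle between Q = 2.4 and Q = 4.8: ½·(4.8 − 2.4)·(16 − 4) = 14.4.

DWL = 14.4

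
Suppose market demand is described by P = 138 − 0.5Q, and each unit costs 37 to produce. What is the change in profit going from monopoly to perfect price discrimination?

π rises by 5100.5

Monopoly sets MR = MC: 138 − Q = 37 ⇒ Q = 101, P = 138 − 0.5·101 = 87.5.
Profit = (87.5 − 37)·101 = 5100.5.
With perfect price discrimination, output is the efficient level Q = 202 (where demand meets MC), but every buyer pays their willingness to pay: CS = 0 and PS = total surplus.
PS equals the full surplus area, 10201. Profit = 10201 = 10201.
Change in profit: 10201 − 5100.5 = 5100.5.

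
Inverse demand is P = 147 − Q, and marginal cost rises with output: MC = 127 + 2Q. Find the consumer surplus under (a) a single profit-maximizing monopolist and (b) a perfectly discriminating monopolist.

Monopoly: CS = 12.5; Perfect PD: CS = 0

The monopolist equates marginal revenue to marginal cost: 147 − 2Q = 127 + 2Q, so Q = 5. From demand, P = 142.
CS = ½·(147 − 142)·5 = 12.5.
With perfect price discrimination, output is the efficient level Q = 20/3 (where demand meets MC), but every buyer pays their willingness to pay: CS = 0 and PS = total surplus.
CS = 0.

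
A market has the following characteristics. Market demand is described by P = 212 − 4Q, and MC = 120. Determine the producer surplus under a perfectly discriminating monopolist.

PS = 1058

With perfect price discrimination, output is the efficient level Q = 23 (where demand meets MC), but every buyer pays their willingness to pay: CS = 0 and PS = total surplus.
PS = ½·(212 − 120)·23 = 1058.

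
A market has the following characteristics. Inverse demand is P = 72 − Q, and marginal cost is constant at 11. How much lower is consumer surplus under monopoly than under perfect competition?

Competitive firms price at marginal cost: P = 11, giving Q = 61.
CS = ½·(72 − 11)·61 = 1860.5.
The monopolist equates marginal revenue to marginal cost: 72 − 2Q = 11, so Q = 30.5. From demand, P = 41.5.
CS = ½·(72 − 41.5)·30.5 = 465.125.
Change in consumer surplus: 465.125 − 1860.5 = −1395.375.

Consumer surplus falls by 1395.375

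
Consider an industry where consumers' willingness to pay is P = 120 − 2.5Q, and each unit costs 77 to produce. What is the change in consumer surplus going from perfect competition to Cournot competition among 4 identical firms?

Competitive firms price at marginal cost: P = 77, giving Q = 17.2.
CS = ½·(120 − 77)·17.2 = 369.8.
With 4 symmetric Cournot firms, each firm's FOC gives 120 − 12.5q = 77, so q = 3.44, Q = 4·3.44 = 13.76, and P = 85.6.
CS = ½·(120 − 85.6)·13.76 = 236.672.
Change in consumer surplus: 236.672 − 369.8 = −133.128.

CS falls by 133.128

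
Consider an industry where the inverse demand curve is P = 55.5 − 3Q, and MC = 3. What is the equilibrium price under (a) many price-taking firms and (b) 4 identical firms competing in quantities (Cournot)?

Competition: P = 3; Cournot: P = 13.5

Competitive firms price at marginal cost: P = 3, giving Q = 17.5.
Cournot with 4 identical firms: the symmetric best-response condition is 55.5 − 15q = 3. Each firm produces q = 3.5, total output Q = 14, price P = 13.5.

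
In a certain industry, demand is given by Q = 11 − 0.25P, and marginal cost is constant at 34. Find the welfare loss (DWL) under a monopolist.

DWL = 3.125

Inverting demand: P = 44 − 4Q.
Under competition P = MC = 34, so Q = (44 − 34)/4 = 2.5.
The monopolist equates marginal revenue to marginal cost: 44 − 8Q = 34, so Q = 1.25. From demand, P = 39.
DWL is the triangle between Q = 1.25 and Q = 2.5: ½·(2.5 − 1.25)·(39 − 34) = 3.125.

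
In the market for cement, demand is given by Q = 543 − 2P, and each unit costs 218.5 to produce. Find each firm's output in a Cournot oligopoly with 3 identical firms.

q_i = 26.5

Inverting demand: P = 271.5 − 0.5Q.
In a 3-firm Cournot equilibrium, symmetry and the first-order condition give q = (271.5 − 218.5)/(2) = 26.5. So Q = 79.5 and P = 231.75.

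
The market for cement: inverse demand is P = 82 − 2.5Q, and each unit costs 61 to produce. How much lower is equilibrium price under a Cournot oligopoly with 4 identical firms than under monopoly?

Monopoly sets MR = MC: 82 − 5Q = 61 ⇒ Q = 4.2, P = 82 − 2.5·4.2 = 71.5.
In a 4-firm Cournot equilibrium, symmetry and the first-order condition give q = (82 − 61)/(12.5) = 1.68. So Q = 6.72 and P = 65.2.
Change in equilibrium price: 65.2 − 71.5 = −6.3.

P falls by 6.3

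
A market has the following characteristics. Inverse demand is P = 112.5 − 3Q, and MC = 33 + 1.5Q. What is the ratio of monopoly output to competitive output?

A monopolist chooses Q where MR = MC. MR = 112.5 − 6Q; setting this equal to 33 + 1.5Q gives Q = 10.6 and P = 80.7.
Competitive equilibrium sets price equal to marginal cost: 112.5 − 3Q = 33 + 1.5Q, so Q = 53/3 and P = 59.5.
Ratio Q_m/Q_c = 10.6/(53/3) = 0.6.

Q_m/Q_c = 0.6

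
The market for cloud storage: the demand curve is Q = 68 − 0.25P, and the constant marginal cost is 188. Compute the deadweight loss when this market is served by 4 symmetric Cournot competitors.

Inverting demand: P = 272 − 4Q.
Competitive firms price at marginal cost: P = 188, giving Q = 21.
In a 4-firm Cournot equilibrium, symmetry and the first-order condition give q = (272 − 188)/(20) = 4.2. So Q = 16.8 and P = 204.8.
DWL is the triangle between Q = 16.8 and Q = 21: ½·(21 − 16.8)·(204.8 − 188) = 35.28.

DWL = 35.28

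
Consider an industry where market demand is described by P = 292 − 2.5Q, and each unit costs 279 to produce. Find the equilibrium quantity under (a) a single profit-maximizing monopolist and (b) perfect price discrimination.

The monopolist equates marginal revenue to marginal cost: 292 − 5Q = 279, so Q = 2.6. From demand, P = 285.5.
A perfectly discriminating monopolist sells every unit with P(Q) ≥ MC(Q), so output equals the competitive quantity Q = 5.2. Each buyer pays their reservation price, so CS = 0 and the firm captures all surplus.

Monopoly: Q = 2.6; Perfect PD: Q = 5.2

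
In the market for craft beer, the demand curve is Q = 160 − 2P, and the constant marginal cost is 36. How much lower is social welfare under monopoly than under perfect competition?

TS falls by 484

Inverting demand: P = 80 − 0.5Q.
Perfect competition: P = MC = 36, so 80 − 0.5Q = 36 and Q = 88.
CS = ½·(80 − 36)·88 = 1936; PS = (36 − 36)·88 = 0; TS = 1936.
A monopolist chooses Q where MR = MC. MR = 80 − Q; setting this equal to 36 gives Q = 44 and P = 58.
CS = ½·(80 − 58)·44 = 484; PS = (58 − 36)·44 = 968; TS = 1452.
Change in social welfare: 1452 − 1936 = −484.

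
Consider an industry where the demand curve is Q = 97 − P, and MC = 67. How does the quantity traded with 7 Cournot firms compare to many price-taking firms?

Inverting demand: P = 97 − Q.
In a 7-firm Cournot equilibrium, symmetry and the first-order condition give q = (97 − 67)/(8) = 3.75. So Q = 26.25 and P = 70.75.
Perfect competition: P = MC = 67, so 97 − Q = 67 and Q = 30.

Cournot: Q = 26.25; Competition: Q = 30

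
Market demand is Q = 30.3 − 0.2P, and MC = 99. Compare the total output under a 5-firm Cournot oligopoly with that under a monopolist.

Cournot: Q = 8.75; Monopoly: Q = 5.25

Inverting demand: P = 151.5 − 5Q.
In a 5-firm Cournot equilibrium, symmetry and the first-order condition give q = (151.5 − 99)/(30) = 1.75. So Q = 8.75 and P = 107.75.
A monopolist chooses Q where MR = MC. MR = 151.5 − 10Q; setting this equal to 99 gives Q = 5.25 and P = 125.25.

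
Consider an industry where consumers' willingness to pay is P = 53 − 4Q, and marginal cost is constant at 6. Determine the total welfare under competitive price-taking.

TS = 276.125

Under competition P = MC = 6, so Q = (53 − 6)/4 = 11.75.
CS = ½·(53 − 6)·11.75 = 276.125; PS = (6 − 6)·11.75 = 0; TS = 276.125.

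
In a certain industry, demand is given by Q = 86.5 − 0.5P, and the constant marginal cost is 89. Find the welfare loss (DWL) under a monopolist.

Inverting demand: P = 173 − 2Q.
Competitive firms price at marginal cost: P = 89, giving Q = 42.
The monopolist equates marginal revenue to marginal cost: 173 − 4Q = 89, so Q = 21. From demand, P = 131.
DWL is the triangle between Q = 21 and Q = 42: ½·(42 − 21)·(131 − 89) = 441.

DWL = 441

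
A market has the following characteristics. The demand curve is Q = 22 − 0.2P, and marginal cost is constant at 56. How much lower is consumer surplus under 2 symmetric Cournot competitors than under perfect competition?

Consumer surplus falls by 162

Inverting demand: P = 110 − 5Q.
Perfect competition: P = MC = 56, so 110 − 5Q = 56 and Q = 10.8.
CS = ½·(110 − 56)·10.8 = 291.6.
In a 2-firm Cournot equilibrium, symmetry and the first-order condition give q = (110 − 56)/(15) = 3.6. So Q = 7.2 and P = 74.
CS = ½·(110 − 74)·7.2 = 129.6.
Change in consumer surplus: 129.6 − 291.6 = −162.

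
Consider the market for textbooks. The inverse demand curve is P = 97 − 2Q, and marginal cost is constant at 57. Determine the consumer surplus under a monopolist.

The monopolist equates marginal revenue to marginal cost: 97 − 4Q = 57, so Q = 10. From demand, P = 77.
CS = ½·(97 − 77)·10 = 100.

CS = 100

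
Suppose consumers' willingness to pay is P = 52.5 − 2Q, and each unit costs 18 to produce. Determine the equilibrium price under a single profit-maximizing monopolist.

The monopolist equates marginal revenue to marginal cost: 52.5 − 4Q = 18, so Q = 8.625. From demand, P = 35.25.

P = 35.25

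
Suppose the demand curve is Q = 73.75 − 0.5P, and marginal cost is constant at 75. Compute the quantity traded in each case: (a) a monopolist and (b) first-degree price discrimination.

Inverting demand: P = 147.5 − 2Q.
The monopolist equates marginal revenue to marginal cost: 147.5 − 4Q = 75, so Q = 18.125. From demand, P = 111.25.
Under first-degree price discrimination the firm charges each unit its demand price and produces up to where P = MC, i.e. Q = 36.25. Consumer surplus is zero; producer surplus equals total surplus.

Monopoly: Q = 18.125; Perfect PD: Q = 36.25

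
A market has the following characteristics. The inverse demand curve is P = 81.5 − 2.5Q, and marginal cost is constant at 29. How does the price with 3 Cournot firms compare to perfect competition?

With 3 symmetric Cournot firms, each firm's FOC gives 81.5 − 10q = 29, so q = 5.25, Q = 3·5.25 = 15.75, and P = 42.125.
Under competition P = MC = 29, so Q = (81.5 − 29)/2.5 = 21.

Cournot: P = 42.125; Competition: P = 29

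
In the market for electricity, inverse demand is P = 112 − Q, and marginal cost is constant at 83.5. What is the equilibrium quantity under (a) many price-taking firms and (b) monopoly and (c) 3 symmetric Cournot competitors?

Perfect competition: P = MC = 83.5, so 112 − Q = 83.5 and Q = 28.5.
Monopoly sets MR = MC: 112 − 2Q = 83.5 ⇒ Q = 14.25, P = 112 − 14.25 = 97.75.
With 3 symmetric Cournot firms, each firm's FOC gives 112 − 4q = 83.5, so q = 7.125, Q = 3·7.125 = 21.375, and P = 90.625.

Competition: Q = 28.5; Monopoly: Q = 14.25; Cournot: Q = 21.375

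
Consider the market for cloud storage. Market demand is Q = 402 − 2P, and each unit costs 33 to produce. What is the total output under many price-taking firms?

Q = 336

Inverting demand: P = 201 − 0.5Q.
Perfect competition: P = MC = 33, so 201 − 0.5Q = 33 and Q = 336.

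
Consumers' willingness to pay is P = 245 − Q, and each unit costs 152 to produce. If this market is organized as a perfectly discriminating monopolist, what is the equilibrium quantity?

Q = 93

Under first-degree price discrimination the firm charges each unit its demand price and produces up to where P = MC, i.e. Q = 93. Consumer surplus is zero; producer surplus equals total surplus.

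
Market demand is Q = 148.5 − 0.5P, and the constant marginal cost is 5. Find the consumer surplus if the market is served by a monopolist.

CS = 5329

Inverting demand: P = 297 − 2Q.
The monopolist equates marginal revenue to marginal cost: 297 − 4Q = 5, so Q = 73. From demand, P = 151.
CS = ½·(297 − 151)·73 = 5329.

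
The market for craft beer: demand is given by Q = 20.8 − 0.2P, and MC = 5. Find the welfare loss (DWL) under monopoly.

DWL = 245.025

Inverting demand: P = 104 − 5Q.
Competitive firms price at marginal cost: P = 5, giving Q = 19.8.
A monopolist chooses Q where MR = MC. MR = 104 − 10Q; setting this equal to 5 gives Q = 9.9 and P = 54.5.
DWL is the triangle between Q = 9.9 and Q = 19.8: ½·(19.8 − 9.9)·(54.5 − 5) = 245.025.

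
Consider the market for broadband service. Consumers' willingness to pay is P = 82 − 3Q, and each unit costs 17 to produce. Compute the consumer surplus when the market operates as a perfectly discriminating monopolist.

Under first-degree price discrimination the firm charges each unit its demand price and produces up to where P = MC, i.e. Q = 65/3. Consumer surplus is zero; producer surplus equals total surplus.
CS = 0.

CS = 0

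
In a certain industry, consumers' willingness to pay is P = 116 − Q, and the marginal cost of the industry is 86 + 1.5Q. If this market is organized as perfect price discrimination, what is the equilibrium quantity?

Under first-degree price discrimination the firm charges each unit its demand price and produces up to where P = MC, i.e. Q = 12. Consumer surplus is zero; producer surplus equals total surplus.

Q = 12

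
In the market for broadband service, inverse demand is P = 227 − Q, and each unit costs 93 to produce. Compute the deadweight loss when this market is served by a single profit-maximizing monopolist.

DWL = 2244.5

Perfect competition: P = MC = 93, so 227 − Q = 93 and Q = 134.
The monopolist equates marginal revenue to marginal cost: 227 − 2Q = 93, so Q = 67. From demand, P = 160.
DWL is the triangle between Q = 67 and Q = 134: ½·(134 − 67)·(160 − 93) = 2244.5.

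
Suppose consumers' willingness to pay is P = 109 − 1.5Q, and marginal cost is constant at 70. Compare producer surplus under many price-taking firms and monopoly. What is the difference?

PS rises by 253.5

Perfect competition: P = MC = 70, so 109 − 1.5Q = 70 and Q = 26.
PS = (70 − 70)·26 = 0.
A monopolist chooses Q where MR = MC. MR = 109 − 3Q; setting this equal to 70 gives Q = 13 and P = 89.5.
PS = (89.5 − 70)·13 = 253.5.
Change in producer surplus: 253.5 − 0 = 253.5.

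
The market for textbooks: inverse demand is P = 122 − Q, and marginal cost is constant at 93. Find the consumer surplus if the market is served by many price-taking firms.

CS = 420.5

Competitive firms price at marginal cost: P = 93, giving Q = 29.
CS = ½·(122 − 93)·29 = 420.5.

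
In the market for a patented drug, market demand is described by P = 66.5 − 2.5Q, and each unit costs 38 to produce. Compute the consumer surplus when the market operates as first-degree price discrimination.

CS = 0

With perfect price discrimination, output is the efficient level Q = 11.4 (where demand meets MC), but every buyer pays their willingness to pay: CS = 0 and PS = total surplus.
CS = 0.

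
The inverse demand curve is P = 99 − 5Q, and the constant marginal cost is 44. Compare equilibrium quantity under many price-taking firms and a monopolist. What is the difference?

Equilibrium quantity falls by 5.5

Perfect competition: P = MC = 44, so 99 − 5Q = 44 and Q = 11.
Monopoly sets MR = MC: 99 − 10Q = 44 ⇒ Q = 5.5, P = 99 − 5·5.5 = 71.5.
Change in equilibrium quantity: 5.5 − 11 = −5.5.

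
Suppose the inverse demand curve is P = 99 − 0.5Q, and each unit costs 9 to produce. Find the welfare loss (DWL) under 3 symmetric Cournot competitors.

Perfect competition: P = MC = 9, so 99 − 0.5Q = 9 and Q = 180.
Cournot with 3 identical firms: the symmetric best-response condition is 99 − 2q = 9. Each firm produces q = 45, total output Q = 135, price P = 31.5.
DWL is the triangle between Q = 135 and Q = 180: ½·(180 − 135)·(31.5 − 9) = 506.25.

DWL = 506.25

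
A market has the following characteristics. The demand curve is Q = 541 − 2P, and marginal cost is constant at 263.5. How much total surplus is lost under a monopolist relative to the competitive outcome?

DWL = 12.25

Inverting demand: P = 270.5 − 0.5Q.
Under competition P = MC = 263.5, so Q = (270.5 − 263.5)/0.5 = 14.
A monopolist chooses Q where MR = MC. MR = 270.5 − Q; setting this equal to 263.5 gives Q = 7 and P = 267.
DWL is the triangle between Q = 7 and Q = 14: ½·(14 − 7)·(267 − 263.5) = 12.25.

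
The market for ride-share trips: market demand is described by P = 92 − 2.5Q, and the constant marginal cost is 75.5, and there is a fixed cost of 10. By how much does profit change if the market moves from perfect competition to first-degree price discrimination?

Profit rises by 54.45

Perfect competition: P = MC = 75.5, so 92 − 2.5Q = 75.5 and Q = 6.6.
Profit = (75.5 − 75.5)·6.6 − 10 = −10.
A perfectly discriminating monopolist sells every unit with P(Q) ≥ MC(Q), so output equals the competitive quantity Q = 6.6. Each buyer pays their reservation price, so CS = 0 and the firm captures all surplus.
PS equals the full surplus area, 54.45. Profit = 54.45 − 10 = 44.45.
Change in profit: 44.45 − −10 = 54.45.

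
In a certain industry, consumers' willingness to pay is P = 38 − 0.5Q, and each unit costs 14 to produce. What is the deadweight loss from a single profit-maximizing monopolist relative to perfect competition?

Under competition P = MC = 14, so Q = (38 − 14)/0.5 = 48.
A monopolist chooses Q where MR = MC. MR = 38 − Q; setting this equal to 14 gives Q = 24 and P = 26.
DWL is the triangle between Q = 24 and Q = 48: ½·(48 − 24)·(26 − 14) = 144.

DWL = 144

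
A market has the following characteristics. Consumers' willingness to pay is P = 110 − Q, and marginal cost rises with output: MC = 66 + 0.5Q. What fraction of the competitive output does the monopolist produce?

Q_m/Q_c = 0.6

A monopolist chooses Q where MR = MC. MR = 110 − 2Q; setting this equal to 66 + 0.5Q gives Q = 17.6 and P = 92.4.
Under competition P = MC: 110 − Q = 66 + 0.5Q ⇒ Q = 88/3, P = 242/3.
Ratio Q_m/Q_c = 17.6/(88/3) = 0.6.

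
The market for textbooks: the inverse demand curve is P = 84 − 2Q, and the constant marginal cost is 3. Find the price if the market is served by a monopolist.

P = 43.5

The monopolist equates marginal revenue to marginal cost: 84 − 4Q = 3, so Q = 20.25. From demand, P = 43.5.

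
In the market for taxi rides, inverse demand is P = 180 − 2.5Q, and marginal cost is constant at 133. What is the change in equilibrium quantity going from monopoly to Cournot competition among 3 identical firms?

Equilibrium quantity rises by 4.7

A monopolist chooses Q where MR = MC. MR = 180 − 5Q; setting this equal to 133 gives Q = 9.4 and P = 156.5.
Cournot with 3 identical firms: the symmetric best-response condition is 180 − 10q = 133. Each firm produces q = 4.7, total output Q = 14.1, price P = 144.75.
Change in equilibrium quantity: 14.1 − 9.4 = 4.7.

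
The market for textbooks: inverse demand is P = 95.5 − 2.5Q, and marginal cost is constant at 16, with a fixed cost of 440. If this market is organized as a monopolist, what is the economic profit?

A monopolist chooses Q where MR = MC. MR = 95.5 − 5Q; setting this equal to 16 gives Q = 15.9 and P = 55.75.
Profit = (55.75 − 16)·15.9 − 440 = 192.025.

Profit = 192.025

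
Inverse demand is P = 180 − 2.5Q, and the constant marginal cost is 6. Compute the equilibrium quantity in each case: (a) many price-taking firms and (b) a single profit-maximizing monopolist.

Under competition P = MC = 6, so Q = (180 − 6)/2.5 = 69.6.
A monopolist chooses Q where MR = MC. MR = 180 − 5Q; setting this equal to 6 gives Q = 34.8 and P = 93.

Competition: Q = 69.6; Monopoly: Q = 34.8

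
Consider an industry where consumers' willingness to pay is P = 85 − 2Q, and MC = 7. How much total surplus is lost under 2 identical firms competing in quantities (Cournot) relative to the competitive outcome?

Under competition P = MC = 7, so Q = (85 − 7)/2 = 39.
Cournot with 2 identical firms: the symmetric best-response condition is 85 − 6q = 7. Each firm produces q = 13, total output Q = 26, price P = 33.
DWL is the triangle between Q = 26 and Q = 39: ½·(39 − 26)·(33 − 7) = 169.

DWL = 169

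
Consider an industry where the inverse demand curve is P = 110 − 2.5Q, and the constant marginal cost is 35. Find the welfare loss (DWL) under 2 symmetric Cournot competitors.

Under competition P = MC = 35, so Q = (110 − 35)/2.5 = 30.
With 2 symmetric Cournot firms, each firm's FOC gives 110 − 7.5q = 35, so q = 10, Q = 2·10 = 20, and P = 60.
DWL is the triangle between Q = 20 and Q = 30: ½·(30 − 20)·(60 − 35) = 125.

DWL = 125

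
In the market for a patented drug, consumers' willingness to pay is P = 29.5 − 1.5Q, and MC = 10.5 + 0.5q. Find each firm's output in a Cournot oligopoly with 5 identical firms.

In a 5-firm Cournot equilibrium, symmetry and the first-order condition give q = (29.5 − 10.5)/(9.5) = 2. So Q = 10 and P = 14.5.

q_i = 2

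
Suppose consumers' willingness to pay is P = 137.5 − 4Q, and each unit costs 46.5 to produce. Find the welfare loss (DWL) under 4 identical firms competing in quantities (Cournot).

DWL = 41.405

Perfect competition: P = MC = 46.5, so 137.5 − 4Q = 46.5 and Q = 22.75.
In a 4-firm Cournot equilibrium, symmetry and the first-order condition give q = (137.5 − 46.5)/(20) = 4.55. So Q = 18.2 and P = 64.7.
DWL is the triangle between Q = 18.2 and Q = 22.75: ½·(22.75 − 18.2)·(64.7 − 46.5) = 41.405.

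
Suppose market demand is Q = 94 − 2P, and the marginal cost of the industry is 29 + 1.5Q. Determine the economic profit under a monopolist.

Profit = 64.8

Inverting demand: P = 47 − 0.5Q.
A monopolist chooses Q where MR = MC. MR = 47 − Q; setting this equal to 29 + 1.5Q gives Q = 7.2 and P = 43.4.
Profit = 43.4·7.2 − (29·7.2 + ½·1.5·7.2²) = 64.8.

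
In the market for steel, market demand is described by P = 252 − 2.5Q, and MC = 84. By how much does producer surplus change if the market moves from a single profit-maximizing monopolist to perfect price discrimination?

Producer surplus rises by 2822.4

Monopoly sets MR = MC: 252 − 5Q = 84 ⇒ Q = 33.6, P = 252 − 2.5·33.6 = 168.
PS = (168 − 84)·33.6 = 2822.4.
With perfect price discrimination, output is the efficient level Q = 67.2 (where demand meets MC), but every buyer pays their willingness to pay: CS = 0 and PS = total surplus.
PS = ½·(252 − 84)·67.2 = 5644.8.
Change in producer surplus: 5644.8 − 2822.4 = 2822.4.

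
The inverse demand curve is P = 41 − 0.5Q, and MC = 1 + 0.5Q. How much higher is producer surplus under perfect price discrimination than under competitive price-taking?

Producer surplus rises by 400

Under competition P = MC: 41 − 0.5Q = 1 + 0.5Q ⇒ Q = 40, P = 21.
PS = P·Q − VC(Q) = 21·40 − (1·40 + ½·0.5·40²) = 400.
With perfect price discrimination, output is the efficient level Q = 40 (where demand meets MC), but every buyer pays their willingness to pay: CS = 0 and PS = total surplus.
PS = ½·(41 − 1)·40 = 800.
Change in producer surplus: 800 − 400 = 400.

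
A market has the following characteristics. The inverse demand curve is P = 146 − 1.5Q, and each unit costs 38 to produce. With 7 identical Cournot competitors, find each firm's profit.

Cournot with 7 identical firms: the symmetric best-response condition is 146 − 12q = 38. Each firm produces q = 9, total output Q = 63, price P = 51.5.
Each firm's profit = (51.5 − 38)·9 = 121.5.

π_i = 121.5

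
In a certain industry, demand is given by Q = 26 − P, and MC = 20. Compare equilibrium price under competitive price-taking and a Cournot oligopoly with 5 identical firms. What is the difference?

Inverting demand: P = 26 − Q.
Perfect competition: P = MC = 20, so 26 − Q = 20 and Q = 6.
In a 5-firm Cournot equilibrium, symmetry and the first-order condition give q = (26 − 20)/(6) = 1. So Q = 5 and P = 21.
Change in equilibrium price: 21 − 20 = 1.

P rises by 1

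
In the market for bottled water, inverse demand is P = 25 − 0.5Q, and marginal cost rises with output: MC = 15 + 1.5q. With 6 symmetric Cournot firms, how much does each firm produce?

In a 6-firm Cournot equilibrium, symmetry and the first-order condition give q = (25 − 15)/(5) = 2. So Q = 12 and P = 19.

q_i = 2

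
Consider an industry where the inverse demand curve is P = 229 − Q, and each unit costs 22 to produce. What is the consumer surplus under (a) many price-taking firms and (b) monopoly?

Competitive firms price at marginal cost: P = 22, giving Q = 207.
CS = ½·(229 − 22)·207 = 21424.5.
A monopolist chooses Q where MR = MC. MR = 229 − 2Q; setting this equal to 22 gives Q = 103.5 and P = 125.5.
CS = ½·(229 − 125.5)·103.5 = 5356.125.

Competition: CS = 21424.5; Monopoly: CS = 5356.125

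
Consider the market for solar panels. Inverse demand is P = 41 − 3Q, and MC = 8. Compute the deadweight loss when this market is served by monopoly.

Under competition P = MC = 8, so Q = (41 − 8)/3 = 11.
Monopoly sets MR = MC: 41 − 6Q = 8 ⇒ Q = 5.5, P = 41 − 3·5.5 = 24.5.
DWL is the triangle between Q = 5.5 and Q = 11: ½·(11 − 5.5)·(24.5 − 8) = 45.375.

DWL = 45.375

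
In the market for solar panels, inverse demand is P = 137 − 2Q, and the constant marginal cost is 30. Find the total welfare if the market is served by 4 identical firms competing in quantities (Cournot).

TS = 2747.76

Cournot with 4 identical firms: the symmetric best-response condition is 137 − 10q = 30. Each firm produces q = 10.7, total output Q = 42.8, price P = 51.4.
CS = ½·(137 − 51.4)·42.8 = 1831.84; PS = (51.4 − 30)·42.8 = 915.92; TS = 2747.76.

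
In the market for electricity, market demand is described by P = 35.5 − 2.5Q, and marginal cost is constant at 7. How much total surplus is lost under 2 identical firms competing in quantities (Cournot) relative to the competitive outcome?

Perfect competition: P = MC = 7, so 35.5 − 2.5Q = 7 and Q = 11.4.
With 2 symmetric Cournot firms, each firm's FOC gives 35.5 − 7.5q = 7, so q = 3.8, Q = 2·3.8 = 7.6, and P = 16.5.
DWL is the triangle between Q = 7.6 and Q = 11.4: ½·(11.4 − 7.6)·(16.5 − 7) = 18.05.

DWL = 18.05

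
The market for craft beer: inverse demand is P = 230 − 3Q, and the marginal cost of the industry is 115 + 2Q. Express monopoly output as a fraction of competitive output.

A monopolist chooses Q where MR = MC. MR = 230 − 6Q; setting this equal to 115 + 2Q gives Q = 14.375 and P = 186.875.
Competitive equilibrium sets price equal to marginal cost: 230 − 3Q = 115 + 2Q, so Q = 23 and P = 161.
Ratio Q_m/Q_c = 14.375/23 = 0.625.

Q_m/Q_c = 0.625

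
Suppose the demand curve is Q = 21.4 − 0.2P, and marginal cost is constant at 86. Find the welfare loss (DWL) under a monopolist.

Inverting demand: P = 107 − 5Q.
Competitive firms price at marginal cost: P = 86, giving Q = 4.2.
Monopoly sets MR = MC: 107 − 10Q = 86 ⇒ Q = 2.1, P = 107 − 5·2.1 = 96.5.
DWL is the triangle between Q = 2.1 and Q = 4.2: ½·(4.2 − 2.1)·(96.5 − 86) = 11.025.

DWL = 11.025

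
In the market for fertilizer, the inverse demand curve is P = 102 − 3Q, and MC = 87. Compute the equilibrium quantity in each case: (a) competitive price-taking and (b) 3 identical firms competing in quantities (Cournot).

Under competition P = MC = 87, so Q = (102 − 87)/3 = 5.
In a 3-firm Cournot equilibrium, symmetry and the first-order condition give q = (102 − 87)/(12) = 1.25. So Q = 3.75 and P = 90.75.

Competition: Q = 5; Cournot: Q = 3.75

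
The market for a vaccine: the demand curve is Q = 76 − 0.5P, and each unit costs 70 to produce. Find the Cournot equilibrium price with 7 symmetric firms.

P = 80.25

Inverting demand: P = 152 − 2Q.
With 7 symmetric Cournot firms, each firm's FOC gives 152 − 16q = 70, so q = 5.125, Q = 7·5.125 = 35.875, and P = 80.25.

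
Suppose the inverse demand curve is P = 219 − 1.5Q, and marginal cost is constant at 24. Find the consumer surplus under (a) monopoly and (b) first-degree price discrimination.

A monopolist chooses Q where MR = MC. MR = 219 − 3Q; setting this equal to 24 gives Q = 65 and P = 121.5.
CS = ½·(219 − 121.5)·65 = 3168.75.
Under first-degree price discrimination the firm charges each unit its demand price and produces up to where P = MC, i.e. Q = 130. Consumer surplus is zero; producer surplus equals total surplus.
CS = 0.

Monopoly: CS = 3168.75; Perfect PD: CS = 0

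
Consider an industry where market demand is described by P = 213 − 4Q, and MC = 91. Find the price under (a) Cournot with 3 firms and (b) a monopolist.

Cournot with 3 identical firms: the symmetric best-response condition is 213 − 16q = 91. Each firm produces q = 7.625, total output Q = 22.875, price P = 121.5.
A monopolist chooses Q where MR = MC. MR = 213 − 8Q; setting this equal to 91 gives Q = 15.25 and P = 152.

Cournot: P = 121.5; Monopoly: P = 152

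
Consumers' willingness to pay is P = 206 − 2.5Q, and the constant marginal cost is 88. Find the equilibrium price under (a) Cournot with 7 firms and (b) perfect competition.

Cournot: P = 102.75; Competition: P = 88

Cournot with 7 identical firms: the symmetric best-response condition is 206 − 20q = 88. Each firm produces q = 5.9, total output Q = 41.3, price P = 102.75.
Competitive firms price at marginal cost: P = 88, giving Q = 47.2.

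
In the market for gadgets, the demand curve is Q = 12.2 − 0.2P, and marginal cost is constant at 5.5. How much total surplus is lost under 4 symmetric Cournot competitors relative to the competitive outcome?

Inverting demand: P = 61 − 5Q.
Perfect competition: P = MC = 5.5, so 61 − 5Q = 5.5 and Q = 11.1.
In a 4-firm Cournot equilibrium, symmetry and the first-order condition give q = (61 − 5.5)/(25) = 2.22. So Q = 8.88 and P = 16.6.
DWL is the triangle between Q = 8.88 and Q = 11.1: ½·(11.1 − 8.88)·(16.6 − 5.5) = 12.321.

DWL = 12.321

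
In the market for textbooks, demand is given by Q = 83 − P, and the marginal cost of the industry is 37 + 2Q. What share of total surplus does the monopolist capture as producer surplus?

PS/TS = 0.8

Inverting demand: P = 83 − Q.
Monopoly sets MR = MC: 83 − 2Q = 37 + 2Q ⇒ Q = 11.5, P = 83 − 11.5 = 71.5.
CS = ½·(83 − 71.5)·11.5 = 66.125.
PS = P·Q − VC(Q) = 71.5·11.5 − (37·11.5 + ½·2·11.5²) = 264.5.
Share captured = PS/TS = 264.5/330.625 = 0.8.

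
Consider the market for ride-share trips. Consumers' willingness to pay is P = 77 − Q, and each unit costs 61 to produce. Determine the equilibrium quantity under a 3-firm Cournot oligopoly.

Q = 12

With 3 symmetric Cournot firms, each firm's FOC gives 77 − 4q = 61, so q = 4, Q = 3·4 = 12, and P = 65.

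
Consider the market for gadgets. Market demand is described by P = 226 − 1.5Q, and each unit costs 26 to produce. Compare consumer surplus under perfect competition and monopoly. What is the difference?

CS falls by 10000

Perfect competition: P = MC = 26, so 226 − 1.5Q = 26 and Q = 400/3.
CS = ½·(226 − 26)·400/3 = 40000/3.
Monopoly sets MR = MC: 226 − 3Q = 26 ⇒ Q = 200/3, P = 226 − 1.5·200/3 = 126.
CS = ½·(226 − 126)·200/3 = 10000/3.
Change in consumer surplus: 10000/3 − 40000/3 = −10000.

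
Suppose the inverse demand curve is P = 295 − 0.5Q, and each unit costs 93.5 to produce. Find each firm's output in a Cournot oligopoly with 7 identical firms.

With 7 symmetric Cournot firms, each firm's FOC gives 295 − 4q = 93.5, so q = 50.375, Q = 7·50.375 = 352.625, and P = 1899/16.

q_i = 50.375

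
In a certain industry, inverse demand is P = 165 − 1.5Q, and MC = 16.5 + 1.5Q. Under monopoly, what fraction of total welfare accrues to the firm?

Monopoly sets MR = MC: 165 − 3Q = 16.5 + 1.5Q ⇒ Q = 33, P = 165 − 1.5·33 = 115.5.
CS = ½·(165 − 115.5)·33 = 816.75.
PS = P·Q − VC(Q) = 115.5·33 − (16.5·33 + ½·1.5·33²) = 2450.25.
Share captured = PS/TS = 2450.25/3267 = 0.75.

PS/TS = 0.75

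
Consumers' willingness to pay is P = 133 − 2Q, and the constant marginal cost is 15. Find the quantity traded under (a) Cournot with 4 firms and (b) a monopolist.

With 4 symmetric Cournot firms, each firm's FOC gives 133 − 10q = 15, so q = 11.8, Q = 4·11.8 = 47.2, and P = 38.6.
A monopolist chooses Q where MR = MC. MR = 133 − 4Q; setting this equal to 15 gives Q = 29.5 and P = 74.

Cournot: Q = 47.2; Monopoly: Q = 29.5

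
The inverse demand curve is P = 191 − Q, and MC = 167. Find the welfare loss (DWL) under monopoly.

Perfect competition: P = MC = 167, so 191 − Q = 167 and Q = 24.
A monopolist chooses Q where MR = MC. MR = 191 − 2Q; setting this equal to 167 gives Q = 12 and P = 179.
DWL is the triangle between Q = 12 and Q = 24: ½·(24 − 12)·(179 − 167) = 72.

DWL = 72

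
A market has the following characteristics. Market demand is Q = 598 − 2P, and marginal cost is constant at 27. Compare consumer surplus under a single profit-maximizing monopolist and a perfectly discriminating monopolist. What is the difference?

CS falls by 18496

Inverting demand: P = 299 − 0.5Q.
A monopolist chooses Q where MR = MC. MR = 299 − Q; setting this equal to 27 gives Q = 272 and P = 163.
CS = ½·(299 − 163)·272 = 18496.
Under first-degree price discrimination the firm charges each unit its demand price and produces up to where P = MC, i.e. Q = 544. Consumer surplus is zero; producer surplus equals total surplus.
CS = 0.
Change in consumer surplus: 0 − 18496 = −18496.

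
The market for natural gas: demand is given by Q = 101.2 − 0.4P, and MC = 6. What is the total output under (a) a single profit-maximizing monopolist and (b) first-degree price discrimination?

Monopoly: Q = 49.4; Perfect PD: Q = 98.8

Inverting demand: P = 253 − 2.5Q.
A monopolist chooses Q where MR = MC. MR = 253 − 5Q; setting this equal to 6 gives Q = 49.4 and P = 129.5.
With perfect price discrimination, output is the efficient level Q = 98.8 (where demand meets MC), but every buyer pays their willingness to pay: CS = 0 and PS = total surplus.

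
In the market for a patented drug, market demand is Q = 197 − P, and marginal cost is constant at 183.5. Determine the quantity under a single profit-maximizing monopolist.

Q = 6.75

Inverting demand: P = 197 − Q.
Monopoly sets MR = MC: 197 − 2Q = 183.5 ⇒ Q = 6.75, P = 197 − 6.75 = 190.25.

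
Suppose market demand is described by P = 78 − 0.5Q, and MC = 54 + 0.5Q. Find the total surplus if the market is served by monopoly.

TS = 256

The monopolist equates marginal revenue to marginal cost: 78 − Q = 54 + 0.5Q, so Q = 16. From demand, P = 70.
CS = ½·(78 − 70)·16 = 64; PS = (70·16 − 54·16 − ½·0.5·16²) = 192; TS = 256.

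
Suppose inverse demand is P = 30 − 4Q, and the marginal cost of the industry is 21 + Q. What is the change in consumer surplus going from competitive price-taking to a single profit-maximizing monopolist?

Consumer surplus falls by 4.48

Competitive equilibrium sets price equal to marginal cost: 30 − 4Q = 21 + Q, so Q = 1.8 and P = 22.8.
CS = ½·(30 − 22.8)·1.8 = 6.48.
A monopolist chooses Q where MR = MC. MR = 30 − 8Q; setting this equal to 21 + Q gives Q = 1 and P = 26.
CS = ½·(30 − 26)·1 = 2.
Change in consumer surplus: 2 − 6.48 = −4.48.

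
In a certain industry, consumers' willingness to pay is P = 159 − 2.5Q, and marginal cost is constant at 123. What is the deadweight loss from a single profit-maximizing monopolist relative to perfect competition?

Perfect competition: P = MC = 123, so 159 − 2.5Q = 123 and Q = 14.4.
A monopolist chooses Q where MR = MC. MR = 159 − 5Q; setting this equal to 123 gives Q = 7.2 and P = 141.
DWL is the triangle between Q = 7.2 and Q = 14.4: ½·(14.4 − 7.2)·(141 − 123) = 64.8.

DWL = 64.8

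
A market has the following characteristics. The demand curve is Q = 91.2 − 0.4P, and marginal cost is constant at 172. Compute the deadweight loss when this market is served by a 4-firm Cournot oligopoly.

Inverting demand: P = 228 − 2.5Q.
Under competition P = MC = 172, so Q = (228 − 172)/2.5 = 22.4.
In a 4-firm Cournot equilibrium, symmetry and the first-order condition give q = (228 − 172)/(12.5) = 4.48. So Q = 17.92 and P = 183.2.
DWL is the triangle between Q = 17.92 and Q = 22.4: ½·(22.4 − 17.92)·(183.2 − 172) = 25.088.

DWL = 25.088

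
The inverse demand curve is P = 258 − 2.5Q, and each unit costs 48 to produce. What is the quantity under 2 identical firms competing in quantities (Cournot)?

Q = 56

In a 2-firm Cournot equilibrium, symmetry and the first-order condition give q = (258 − 48)/(7.5) = 28. So Q = 56 and P = 118.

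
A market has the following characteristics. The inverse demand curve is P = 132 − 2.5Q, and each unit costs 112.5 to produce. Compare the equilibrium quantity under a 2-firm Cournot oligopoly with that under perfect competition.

In a 2-firm Cournot equilibrium, symmetry and the first-order condition give q = (132 − 112.5)/(7.5) = 2.6. So Q = 5.2 and P = 119.
Competitive firms price at marginal cost: P = 112.5, giving Q = 7.8.

Cournot: Q = 5.2; Competition: Q = 7.8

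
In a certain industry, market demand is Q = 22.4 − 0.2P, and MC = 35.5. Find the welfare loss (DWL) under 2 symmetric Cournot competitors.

Inverting demand: P = 112 − 5Q.
Competitive firms price at marginal cost: P = 35.5, giving Q = 15.3.
In a 2-firm Cournot equilibrium, symmetry and the first-order condition give q = (112 − 35.5)/(15) = 5.1. So Q = 10.2 and P = 61.
DWL is the triangle between Q = 10.2 and Q = 15.3: ½·(15.3 − 10.2)·(61 − 35.5) = 65.025.

DWL = 65.025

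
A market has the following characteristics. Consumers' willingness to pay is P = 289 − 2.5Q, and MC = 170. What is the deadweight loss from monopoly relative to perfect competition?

Competitive firms price at marginal cost: P = 170, giving Q = 47.6.
The monopolist equates marginal revenue to marginal cost: 289 − 5Q = 170, so Q = 23.8. From demand, P = 229.5.
DWL is the triangle between Q = 23.8 and Q = 47.6: ½·(47.6 − 23.8)·(229.5 − 170) = 708.05.

DWL = 708.05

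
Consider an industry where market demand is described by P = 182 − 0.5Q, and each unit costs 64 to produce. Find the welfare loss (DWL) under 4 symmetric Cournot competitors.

DWL = 556.96

Under competition P = MC = 64, so Q = (182 − 64)/0.5 = 236.
Cournot with 4 identical firms: the symmetric best-response condition is 182 − 2.5q = 64. Each firm produces q = 47.2, total output Q = 188.8, price P = 87.6.
DWL is the triangle between Q = 188.8 and Q = 236: ½·(236 − 188.8)·(87.6 − 64) = 556.96.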